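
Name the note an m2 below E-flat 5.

D 5

Counting two letter names down from E lands on D.
Moving 1 semitone down from Eb5 (the size of a minor second) reaches D5.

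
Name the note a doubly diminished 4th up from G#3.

Cb4

Four letter names up from G: C.
A doubly diminished fourth spans 3 semitones, so from G#3 the target pitch is Cb4.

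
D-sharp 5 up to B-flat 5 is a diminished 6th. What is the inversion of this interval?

augmented third

Interval numbers invert to sum to nine: 6 + 3 = 9, so a sixth inverts to a third.
The quality also flips — diminished becomes augmented — giving an augmented third.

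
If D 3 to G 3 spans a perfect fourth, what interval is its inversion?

Inverted interval numbers add to nine, so a fourth pairs with a fifth (4 + 5 = 9).
Quality inverts too: perfect stays perfect. That makes the inversion a perfect fifth.

perfect 5th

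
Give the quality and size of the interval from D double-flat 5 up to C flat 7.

D to C spans seven letter names (D-E-F-G-A-B-C), plus an octave, so the interval is some kind of fourteenth.
Dbb5 to Cb7 is 23 semitones, matching the major fourteenth exactly, so the quality is major.
(Equivalently, a compound major seventh: a major seventh plus an octave.)

major fourteenth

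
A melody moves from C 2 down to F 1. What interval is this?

Descending from C2 to F1 is the same interval as ascending F1 to C2.
F to C spans five letter names (F-G-A-B-C), so the interval is some kind of fifth.
F1 to C2 is 7 semitones, matching the perfect fifth exactly, so the quality is perfect.

perfect fifth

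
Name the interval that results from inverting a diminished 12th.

First reduce the compound diminished twelfth to its simple form, a diminished fifth.
Interval numbers invert to sum to nine: 5 + 4 = 9, so a fifth inverts to a fourth.
And diminished becomes augmented under inversion, so we get an augmented fourth.

augmented 4th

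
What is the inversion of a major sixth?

minor third

The rule of nine gives the new number: 9 − 6 = 3, so a sixth becomes a third.
Quality inverts too: major becomes minor. That makes the inversion a minor third.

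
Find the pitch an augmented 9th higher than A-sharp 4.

The ninth's letter: A up two letter names plus an octave → B.
Moving 15 semitones up from A#4 (the size of an augmented ninth) reaches B##5.

B-double-sharp 5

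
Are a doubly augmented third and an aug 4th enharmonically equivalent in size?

A doubly augmented third = 6 semitones = an augmented fourth; enharmonically equal.

Yes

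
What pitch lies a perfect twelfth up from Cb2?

Gb3

Counting five letter names plus an octave up from C lands on G.
Moving 19 semitones up from Cb2 (the size of a perfect twelfth) reaches Gb3.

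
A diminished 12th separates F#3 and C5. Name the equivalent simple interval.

Each octave removed subtracts seven from the number: 12 − 7 = 5.
That makes a diminished twelfth a compound diminished fifth — an octave plus a diminished fifth.

d5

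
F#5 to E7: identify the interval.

F to E spans seven letter names (F-G-A-B-C-D-E), plus an octave — that makes it a fourteenth of some quality.
A major fourteenth would be 23 semitones, but F#5 to E7 is 22 — one semitone narrower, making it a minor fourteenth.
(Equivalently, a compound minor seventh: a minor seventh plus an octave.)

minor 14th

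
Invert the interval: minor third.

Interval numbers invert to sum to nine: 3 + 6 = 9, so a third inverts to a sixth.
The quality also flips — minor becomes major — giving a major sixth.

M6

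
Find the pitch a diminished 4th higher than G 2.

The fourth takes the letter from G up to C.
A diminished fourth is 4 semitones; 4 semitones up from G2 gives Cb3.

C-flat 3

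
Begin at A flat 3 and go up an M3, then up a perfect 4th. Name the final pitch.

A major third up from Ab3 is C4.
A perfect fourth up from C4 is F4.

F 4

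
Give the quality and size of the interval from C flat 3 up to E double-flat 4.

minor 10th

C to E spans three letter names (C-D-E), plus an octave: a tenth.
A major tenth would be 16 semitones, but Cb3 to Ebb4 is 15 — one semitone narrower, making it a minor tenth.
(Equivalently, a compound minor third: a minor third plus an octave.)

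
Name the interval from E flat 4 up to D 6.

E to D spans seven letter names (E-F-G-A-B-C-D), plus an octave: a fourteenth.
Counting semitones, Eb4→D6 is 23, which is the major fourteenth.
(Equivalently, a compound major seventh: a major seventh plus an octave.)

M14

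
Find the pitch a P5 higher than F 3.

C 4

The fifth takes the letter from F up to C.
Moving 7 semitones up from F3 (the size of a perfect fifth) reaches C4.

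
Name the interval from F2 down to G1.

minor seventh

Descending from F2 to G1 is the same interval as ascending G1 to F2.
G to F spans seven letter names (G-A-B-C-D-E-F), so the interval is some kind of seventh.
G1 to F2 is 10 semitones, a half step short of the major seventh (11), so this is minor.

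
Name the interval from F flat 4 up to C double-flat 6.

F to C spans five letter names (F-G-A-B-C), plus an octave: a twelfth.
A perfect twelfth would be 19 semitones; Fb4 to Cbb6 is 18, one semitone narrower, so the interval is diminished.
(Equivalently, a compound diminished fifth: a diminished fifth plus an octave.)

d12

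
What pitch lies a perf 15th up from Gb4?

Gb6

The letter stays G (same as the start), shifted two octaves up.
A perfect fifteenth is 24 semitones; 24 semitones up from Gb4 gives Gb6.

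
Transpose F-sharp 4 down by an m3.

Three letter names down from F: D.
Moving 3 semitones down from F#4 (the size of a minor third) reaches D#4.

D-sharp 4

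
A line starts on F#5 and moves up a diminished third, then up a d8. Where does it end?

A diminished third up from F#5 is Ab5.
A diminished octave up from Ab5 is Abb6.

Abb6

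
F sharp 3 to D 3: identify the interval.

Descending from F#3 to D3 is the same interval as ascending D3 to F#3.
D to F spans three letter names (D-E-F) — that makes it a third of some quality.
D3 to F#3 is 4 semitones, matching the major third exactly, so the quality is major.

major 3rd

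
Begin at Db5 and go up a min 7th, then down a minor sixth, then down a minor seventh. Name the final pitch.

Up a minor seventh from Db5: Cb6 (10 semitones up).
A minor sixth down from Cb6 is Eb5.
A minor seventh down from Eb5 is F4.

F4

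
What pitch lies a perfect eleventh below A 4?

E 3

The eleventh's letter: A down four letter names plus an octave → E.
Moving 17 semitones down from A4 (the size of a perfect eleventh) reaches E3.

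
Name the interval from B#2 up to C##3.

B to C spans two letter names (B-C), so the interval is some kind of second.
B#2 to C##3 is 2 semitones, matching the major second exactly, so the quality is major.

major 2nd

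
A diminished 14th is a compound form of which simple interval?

Each octave removed subtracts seven from the number: 14 − 7 = 7.
Quality carries through unchanged, so the simple form is a diminished seventh.

diminished seventh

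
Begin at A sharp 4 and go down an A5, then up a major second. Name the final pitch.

An augmented fifth down from A#4 is D4.
A major second up from D4 is E4.

E 4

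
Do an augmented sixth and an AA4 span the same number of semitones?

No

An augmented sixth spans 10 semitones; a doubly augmented fourth spans 7 semitones. They differ by 3.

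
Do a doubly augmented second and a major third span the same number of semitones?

Both span 4 semitones: a doubly augmented second and a major third are the same chromatic distance.

Yes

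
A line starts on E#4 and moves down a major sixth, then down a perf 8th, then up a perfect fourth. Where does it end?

C#3

Down a major sixth from E#4: G#3 (9 semitones down).
Down a perfect octave from G#3: G#2 (12 semitones down).
A perfect fourth up from G#2 is C#3.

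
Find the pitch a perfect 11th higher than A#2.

D#4

Counting four letter names plus an octave up from A lands on D.
A perfect eleventh is 17 semitones; 17 semitones up from A#2 gives D#4.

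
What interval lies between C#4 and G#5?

C to G spans five letter names (C-D-E-F-G), plus an octave — that makes it a twelfth of some quality.
The perfect twelfth spans 19 semitones, and C#4 to G#5 is exactly 19 semitones — so this is a perfect twelfth.
(Equivalently, a compound perfect fifth: a perfect fifth plus an octave.)

perfect twelfth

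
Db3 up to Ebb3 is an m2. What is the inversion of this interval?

major seventh

Inverted interval numbers add to nine, so a second pairs with a seventh (2 + 7 = 9).
Quality inverts too: minor becomes major. That makes the inversion a major seventh.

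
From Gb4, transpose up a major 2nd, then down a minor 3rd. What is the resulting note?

Up a major second from Gb4: Ab4 (2 semitones up).
Ab4 down a minor third → F4 (3 semitones).

F4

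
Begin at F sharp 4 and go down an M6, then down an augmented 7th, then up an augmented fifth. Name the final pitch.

F 3

A major sixth down from F#4 is A3.
Down an augmented seventh from A3: Bbb2 (12 semitones down).
Bbb2 up an augmented fifth → F3 (8 semitones).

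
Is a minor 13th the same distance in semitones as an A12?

Yes

Both span 20 semitones: a minor thirteenth and an augmented twelfth are the same chromatic distance.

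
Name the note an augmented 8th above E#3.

The letter stays E (same as the start), shifted an octave up.
An augmented octave is 13 semitones; 13 semitones up from E#3 gives E##4.

E##4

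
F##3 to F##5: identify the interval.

F to F is the same letter name, plus 2 octaves — that makes it a fifteenth of some quality.
Counting semitones, F##3→F##5 is 24, which is the perfect fifteenth.
(Equivalently, a compound perfect octave: a perfect octave plus an octave.)

perfect fifteenth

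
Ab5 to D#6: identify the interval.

doubly augmented 4th

A to D spans four letter names (A-B-C-D): a fourth.
Ab5 to D#6 spans 7 semitones — two semitones wider than the perfect fourth (5) — giving a doubly augmented fourth.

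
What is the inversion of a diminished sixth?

Inverted interval numbers add to nine, so a sixth pairs with a third (6 + 3 = 9).
And diminished becomes augmented under inversion, so we get an augmented third.

augmented 3rd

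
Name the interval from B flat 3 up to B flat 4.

B to B is the same letter name, plus an octave — that makes it an octave of some quality.
The perfect octave spans 12 semitones, and Bb3 to Bb4 is exactly 12 semitones — so this is a perfect octave.

P8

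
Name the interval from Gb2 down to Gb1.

perfect octave

Descending from Gb2 to Gb1 is the same interval as ascending Gb1 to Gb2.
G to G is the same letter name, plus an octave — that makes it an octave of some quality.
The perfect octave spans 12 semitones, and Gb1 to Gb2 is exactly 12 semitones — so this is a perfect octave.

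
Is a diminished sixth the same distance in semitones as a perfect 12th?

No

7 semitones (diminished sixth) vs 19 semitones (perfect twelfth): not equal.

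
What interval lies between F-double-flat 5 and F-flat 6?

A8

F to F is the same letter name, plus an octave — that makes it an octave of some quality.
Fbb5 to Fb6 spans 13 semitones — one semitone wider than the perfect octave (12) — giving an augmented octave.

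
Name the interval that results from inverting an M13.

m3

First reduce the compound major thirteenth to its simple form, a major sixth.
The rule of nine gives the new number: 9 − 6 = 3, so a sixth becomes a third.
The quality also flips — major becomes minor — giving a minor third.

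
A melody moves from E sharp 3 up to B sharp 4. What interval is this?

perfect 12th

E to B spans five letter names (E-F-G-A-B), plus an octave, so the interval is some kind of twelfth.
E#3 to B#4 is 19 semitones, matching the perfect twelfth exactly, so the quality is perfect.
(Equivalently, a compound perfect fifth: a perfect fifth plus an octave.)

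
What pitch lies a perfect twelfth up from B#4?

Five letters up from B (plus an octave) reaches F.
Moving 19 semitones up from B#4 (the size of a perfect twelfth) reaches F##6.

F##6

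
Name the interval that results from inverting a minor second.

Inverted interval numbers add to nine, so a second pairs with a seventh (2 + 7 = 9).
And minor becomes major under inversion, so we get a major seventh.

major seventh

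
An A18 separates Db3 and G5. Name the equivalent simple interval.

A4

Take out 2 octaves (14 from the number): 18 − 14 = 4.
So an augmented eighteenth is 2 octaves plus an augmented fourth. The quality is unchanged.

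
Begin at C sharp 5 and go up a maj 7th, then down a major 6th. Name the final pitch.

A major seventh up from C#5 is B#5.
Down a major sixth from B#5: D#5 (9 semitones down).

D sharp 5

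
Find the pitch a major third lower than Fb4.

Counting three letter names down from F lands on D.
Moving 4 semitones down from Fb4 (the size of a major third) reaches Dbb4.

Dbb4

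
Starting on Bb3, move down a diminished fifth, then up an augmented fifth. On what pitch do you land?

B#3

Bb3 down a diminished fifth → E3 (6 semitones).
An augmented fifth up from E3 is B#3.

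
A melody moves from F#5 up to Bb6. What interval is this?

diminished eleventh

F to B spans four letter names (F-G-A-B), plus an octave, so the interval is some kind of eleventh.
A perfect eleventh would be 17 semitones; F#5 to Bb6 is 16, one semitone narrower, so the interval is diminished.
(Equivalently, a compound diminished fourth: a diminished fourth plus an octave.)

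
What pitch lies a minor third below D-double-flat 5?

B-double-flat 4

The third takes the letter from D down to B.
Moving 3 semitones down from Dbb5 (the size of a minor third) reaches Bbb4.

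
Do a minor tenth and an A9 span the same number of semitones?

Yes

Both span 15 semitones: a minor tenth and an augmented ninth are the same chromatic distance.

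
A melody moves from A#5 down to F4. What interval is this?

Descending from A#5 to F4 is the same interval as ascending F4 to A#5.
F to A spans three letter names (F-G-A), plus an octave, so the interval is some kind of tenth.
A major tenth would be 16 semitones; F4 to A#5 is 17, one semitone wider, so the interval is augmented.
(Equivalently, a compound augmented third: an augmented third plus an octave.)

augmented tenth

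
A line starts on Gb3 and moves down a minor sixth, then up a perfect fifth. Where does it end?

Down a minor sixth from Gb3: Bb2 (8 semitones down).
A perfect fifth up from Bb2 is F3.

F3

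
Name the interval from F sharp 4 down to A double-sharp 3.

Descending from F#4 to A##3 is the same interval as ascending A##3 to F#4.
A to F spans six letter names (A-B-C-D-E-F): a sixth.
A##3 to F#4 spans 7 semitones — two semitones narrower than the major sixth (9) — giving a diminished sixth.

diminished sixth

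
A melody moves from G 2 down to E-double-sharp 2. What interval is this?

doubly diminished third

Descending from G2 to E##2 is the same interval as ascending E##2 to G2.
E to G spans three letter names (E-F-G) — that makes it a third of some quality.
A major third would be 4 semitones; E##2 to G2 is 1, three semitones narrower, so the interval is doubly diminished.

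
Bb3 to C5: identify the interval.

major ninth

B to C spans two letter names (B-C), plus an octave — that makes it a ninth of some quality.
The major ninth spans 14 semitones, and Bb3 to C5 is exactly 14 semitones — so this is a major ninth.
(Equivalently, a compound major second: a major second plus an octave.)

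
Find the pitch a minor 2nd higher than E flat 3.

Two letter names up from E: F.
Moving 1 semitone up from Eb3 (the size of a minor second) reaches Fb3.

F flat 3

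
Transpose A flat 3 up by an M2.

B flat 3

Counting two letter names up from A lands on B.
A major second is 2 semitones; 2 semitones up from Ab3 gives Bb3.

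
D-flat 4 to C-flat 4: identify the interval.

Descending from Db4 to Cb4 is the same interval as ascending Cb4 to Db4.
C to D spans two letter names (C-D): a second.
Counting semitones, Cb4→Db4 is 2, which is the major second.

major second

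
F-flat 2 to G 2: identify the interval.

F to G spans two letter names (F-G): a second.
Fb2 to G2 spans 3 semitones — one semitone wider than the major second (2) — giving an augmented second.

A2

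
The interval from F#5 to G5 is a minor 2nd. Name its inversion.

major 7th

The rule of nine gives the new number: 9 − 2 = 7, so a second becomes a seventh.
And minor becomes major under inversion, so we get a major seventh.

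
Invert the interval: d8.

Interval numbers invert to sum to nine: 8 + 1 = 9, so an octave inverts to a unison.
The quality also flips — diminished becomes augmented — giving an augmented unison.

augmented 1st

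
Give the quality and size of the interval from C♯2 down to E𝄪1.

Descending from C#2 to E##1 is the same interval as ascending E##1 to C#2.
E to C spans six letter names (E-F-G-A-B-C): a sixth.
The major sixth is 9 semitones; here we have 7, two semitones narrower: diminished.

diminished 6th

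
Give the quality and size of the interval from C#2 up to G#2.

perfect 5th

C to G spans five letter names (C-D-E-F-G), so the interval is some kind of fifth.
The perfect fifth spans 7 semitones, and C#2 to G#2 is exactly 7 semitones — so this is a perfect fifth.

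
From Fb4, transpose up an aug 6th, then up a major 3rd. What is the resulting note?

F#5

Up an augmented sixth from Fb4: D5 (10 semitones up).
D5 up a major third → F#5 (4 semitones).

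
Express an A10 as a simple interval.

Take out an octave (7 from the number): 10 − 7 = 3.
Quality carries through unchanged, so the simple form is an augmented third.

augmented third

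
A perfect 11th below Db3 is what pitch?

Ab1

The eleventh's letter: D down four letter names plus an octave → A.
Moving 17 semitones down from Db3 (the size of a perfect eleventh) reaches Ab1.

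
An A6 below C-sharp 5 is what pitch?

E-flat 4

The sixth takes the letter from C down to E.
Moving 10 semitones down from C#5 (the size of an augmented sixth) reaches Eb4.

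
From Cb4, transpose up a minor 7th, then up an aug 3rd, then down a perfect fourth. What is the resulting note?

A4

Cb4 up a minor seventh → Bbb4 (10 semitones).
Bbb4 up an augmented third → D5 (5 semitones).
A perfect fourth down from D5 is A4.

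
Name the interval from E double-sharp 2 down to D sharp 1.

Descending from E##2 to D#1 is the same interval as ascending D#1 to E##2.
D to E spans two letter names (D-E), plus an octave — that makes it a ninth of some quality.
The major ninth is 14 semitones; here we have 15, one semitone wider: augmented.
(Equivalently, a compound augmented second: an augmented second plus an octave.)

augmented ninth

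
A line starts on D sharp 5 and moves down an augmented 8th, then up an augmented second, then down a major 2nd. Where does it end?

D#5 down an augmented octave → D4 (13 semitones).
D4 up an augmented second → E#4 (3 semitones).
E#4 down a major second → D#4 (2 semitones).

D sharp 4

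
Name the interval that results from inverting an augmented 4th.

Interval numbers invert to sum to nine: 4 + 5 = 9, so a fourth inverts to a fifth.
The quality also flips — augmented becomes diminished — giving a diminished fifth.

d5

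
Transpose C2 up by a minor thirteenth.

Six letters up from C (plus an octave) reaches A.
A minor thirteenth is 20 semitones; 20 semitones up from C2 gives Ab3.

Ab3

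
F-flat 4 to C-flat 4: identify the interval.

perfect fourth

Descending from Fb4 to Cb4 is the same interval as ascending Cb4 to Fb4.
C to F spans four letter names (C-D-E-F), so the interval is some kind of fourth.
Counting semitones, Cb4→Fb4 is 5, which is the perfect fourth.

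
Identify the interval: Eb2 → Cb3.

minor sixth

E to C spans six letter names (E-F-G-A-B-C): a sixth.
Eb2 to Cb3 is 8 semitones, a half step short of the major sixth (9), so this is minor.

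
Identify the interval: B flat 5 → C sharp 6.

B to C spans two letter names (B-C) — that makes it a second of some quality.
Bb5 to C#6 spans 3 semitones — one semitone wider than the major second (2) — giving an augmented second.

augmented second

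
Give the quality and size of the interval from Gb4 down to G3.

diminished octave

Descending from Gb4 to G3 is the same interval as ascending G3 to Gb4.
G to G is the same letter name, plus an octave: an octave.
G3 to Gb4 spans 11 semitones — one semitone narrower than the perfect octave (12) — giving a diminished octave.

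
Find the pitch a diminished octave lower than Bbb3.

Bb2

For an octave the letter name doesn't change: still B, an octave down.
Moving 11 semitones down from Bbb3 (the size of a diminished octave) reaches Bb2.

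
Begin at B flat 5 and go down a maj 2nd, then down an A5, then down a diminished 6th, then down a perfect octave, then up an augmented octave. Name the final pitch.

F sharp 4

A major second down from Bb5 is Ab5.
An augmented fifth down from Ab5 is Dbb5.
A diminished sixth down from Dbb5 is F4.
F4 down a perfect octave → F3 (12 semitones).
Up an augmented octave from F3: F#4 (13 semitones up).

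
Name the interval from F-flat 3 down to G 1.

Descending from Fb3 to G1 is the same interval as ascending G1 to Fb3.
G to F spans seven letter names (G-A-B-C-D-E-F), plus an octave, so the interval is some kind of fourteenth.
A major fourteenth would be 23 semitones; G1 to Fb3 is 21, two semitones narrower, so the interval is diminished.
(Equivalently, a compound diminished seventh: a diminished seventh plus an octave.)

diminished 14th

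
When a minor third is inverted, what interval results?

major 6th

Interval numbers invert to sum to nine: 3 + 6 = 9, so a third inverts to a sixth.
Quality inverts too: minor becomes major. That makes the inversion a major sixth.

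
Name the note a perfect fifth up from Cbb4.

Counting five letter names up from C lands on G.
Moving 7 semitones up from Cbb4 (the size of a perfect fifth) reaches Gbb4.

Gbb4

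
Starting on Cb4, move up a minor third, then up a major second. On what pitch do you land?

Fb4

A minor third up from Cb4 is Ebb4.
Ebb4 up a major second → Fb4 (2 semitones).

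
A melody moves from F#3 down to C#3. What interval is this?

P4

Descending from F#3 to C#3 is the same interval as ascending C#3 to F#3.
C to F spans four letter names (C-D-E-F): a fourth.
C#3 to F#3 is 5 semitones, matching the perfect fourth exactly, so the quality is perfect.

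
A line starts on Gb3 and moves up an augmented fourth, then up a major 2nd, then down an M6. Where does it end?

F3

Up an augmented fourth from Gb3: C4 (6 semitones up).
C4 up a major second → D4 (2 semitones).
Down a major sixth from D4: F3 (9 semitones down).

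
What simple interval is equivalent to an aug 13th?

augmented 6th

Each octave removed subtracts seven from the number: 13 − 7 = 6.
So an augmented thirteenth is an octave plus an augmented sixth. The quality is unchanged.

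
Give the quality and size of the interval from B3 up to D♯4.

B to D spans three letter names (B-C-D), so the interval is some kind of third.
Counting semitones, B3→D#4 is 4, which is the major third.

major third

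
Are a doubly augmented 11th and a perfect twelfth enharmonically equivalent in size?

Both span 19 semitones: a doubly augmented eleventh and a perfect twelfth are the same chromatic distance.

Yes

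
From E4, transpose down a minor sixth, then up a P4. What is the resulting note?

C#4

A minor sixth down from E4 is G#3.
Up a perfect fourth from G#3: C#4 (5 semitones up).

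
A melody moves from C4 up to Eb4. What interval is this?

minor third

C to E spans three letter names (C-D-E): a third.
At 3 semitones, C4→Eb4 falls one short of a major third: minor.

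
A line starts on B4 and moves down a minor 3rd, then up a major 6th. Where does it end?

Down a minor third from B4: G#4 (3 semitones down).
Up a major sixth from G#4: E#5 (9 semitones up).

E#5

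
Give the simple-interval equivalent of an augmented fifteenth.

Subtracting seven from the interval number removes an octave: 15 − 7 = 8.
That makes an augmented fifteenth a compound augmented octave — an octave plus an augmented octave.

augmented 8th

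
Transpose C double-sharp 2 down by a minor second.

B double-sharp 1

Counting two letter names down from C lands on B.
Moving 1 semitone down from C##2 (the size of a minor second) reaches B##1.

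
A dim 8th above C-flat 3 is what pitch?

An octave keeps the letter name C, an octave up from C.
A diminished octave spans 11 semitones, so from Cb3 the target pitch is Cbb4.

C-double-flat 4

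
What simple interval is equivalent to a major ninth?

Each octave removed subtracts seven from the number: 9 − 7 = 2.
Quality carries through unchanged, so the simple form is a major second.

major second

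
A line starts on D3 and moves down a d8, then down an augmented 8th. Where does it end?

A diminished octave down from D3 is D#2.
D#2 down an augmented octave → D1 (13 semitones).

D1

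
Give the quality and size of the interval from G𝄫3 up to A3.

G to A spans two letter names (G-A), so the interval is some kind of second.
The major second is 2 semitones; here we have 4, two semitones wider: doubly augmented.

doubly augmented 2nd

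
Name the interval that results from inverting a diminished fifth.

The rule of nine gives the new number: 9 − 5 = 4, so a fifth becomes a fourth.
Quality inverts too: diminished becomes augmented. That makes the inversion an augmented fourth.

augmented fourth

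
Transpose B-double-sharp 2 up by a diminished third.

D-sharp 3

Three letter names up from B: D.
A diminished third is 2 semitones; 2 semitones up from B##2 gives D#3.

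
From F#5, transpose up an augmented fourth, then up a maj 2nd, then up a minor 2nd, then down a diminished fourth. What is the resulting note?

A##5

An augmented fourth up from F#5 is B#5.
A major second up from B#5 is C##6.
C##6 up a minor second → D#6 (1 semitone).
A diminished fourth down from D#6 is A##5.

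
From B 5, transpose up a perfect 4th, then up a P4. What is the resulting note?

B5 up a perfect fourth → E6 (5 semitones).
E6 up a perfect fourth → A6 (5 semitones).

A 6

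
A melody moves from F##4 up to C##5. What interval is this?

F to C spans five letter names (F-G-A-B-C), so the interval is some kind of fifth.
The perfect fifth spans 7 semitones, and F##4 to C##5 is exactly 7 semitones — so this is a perfect fifth.

perfect 5th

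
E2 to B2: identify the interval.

perfect 5th

E to B spans five letter names (E-F-G-A-B) — that makes it a fifth of some quality.
E2 to B2 is 7 semitones, matching the perfect fifth exactly, so the quality is perfect.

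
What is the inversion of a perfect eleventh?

First reduce the compound perfect eleventh to its simple form, a perfect fourth.
The rule of nine gives the new number: 9 − 4 = 5, so a fourth becomes a fifth.
The quality also flips — perfect stays perfect — giving a perfect fifth.

P5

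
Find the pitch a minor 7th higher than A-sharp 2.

The seventh takes the letter from A up to G.
A minor seventh is 10 semitones; 10 semitones up from A#2 gives G#3.

G-sharp 3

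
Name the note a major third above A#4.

C##5

Three letter names up from A: C.
Moving 4 semitones up from A#4 (the size of a major third) reaches C##5.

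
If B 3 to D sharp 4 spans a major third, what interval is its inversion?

minor 6th

Interval numbers invert to sum to nine: 3 + 6 = 9, so a third inverts to a sixth.
The quality also flips — major becomes minor — giving a minor sixth.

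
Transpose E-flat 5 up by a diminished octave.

An octave keeps the letter name E, an octave up from E.
A diminished octave is 11 semitones; 11 semitones up from Eb5 gives Ebb6.

E-double-flat 6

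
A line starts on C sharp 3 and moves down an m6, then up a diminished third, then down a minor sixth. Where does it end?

B 1

A minor sixth down from C#3 is E#2.
Up a diminished third from E#2: G2 (2 semitones up).
A minor sixth down from G2 is B1.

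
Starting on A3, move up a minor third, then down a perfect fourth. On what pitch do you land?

A minor third up from A3 is C4.
C4 down a perfect fourth → G3 (5 semitones).

G3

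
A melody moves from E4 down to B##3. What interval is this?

doubly diminished fourth

Descending from E4 to B##3 is the same interval as ascending B##3 to E4.
B to E spans four letter names (B-C-D-E): a fourth.
A perfect fourth would be 5 semitones; B##3 to E4 is 3, two semitones narrower, so the interval is doubly diminished.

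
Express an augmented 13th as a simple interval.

augmented 6th

Subtracting seven from the interval number removes an octave: 13 − 7 = 6.
So an augmented thirteenth is an octave plus an augmented sixth. The quality is unchanged.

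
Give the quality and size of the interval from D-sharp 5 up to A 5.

D to A spans five letter names (D-E-F-G-A) — that makes it a fifth of some quality.
A perfect fifth would be 7 semitones; D#5 to A5 is 6, one semitone narrower, so the interval is diminished.

diminished 5th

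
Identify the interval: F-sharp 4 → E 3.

major ninth

Descending from F#4 to E3 is the same interval as ascending E3 to F#4.
E to F spans two letter names (E-F), plus an octave — that makes it a ninth of some quality.
Counting semitones, E3→F#4 is 14, which is the major ninth.
(Equivalently, a compound major second: a major second plus an octave.)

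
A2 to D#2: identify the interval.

diminished fifth

Descending from A2 to D#2 is the same interval as ascending D#2 to A2.
D to A spans five letter names (D-E-F-G-A), so the interval is some kind of fifth.
A perfect fifth would be 7 semitones; D#2 to A2 is 6, one semitone narrower, so the interval is diminished.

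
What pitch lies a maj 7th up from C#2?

Seven letter names up from C: B.
Moving 11 semitones up from C#2 (the size of a major seventh) reaches B#2.

B#2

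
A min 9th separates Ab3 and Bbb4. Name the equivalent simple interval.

Subtracting seven from the interval number removes an octave: 9 − 7 = 2.
Quality carries through unchanged, so the simple form is a minor second.

minor 2nd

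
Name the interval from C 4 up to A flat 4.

C to A spans six letter names (C-D-E-F-G-A), so the interval is some kind of sixth.
At 8 semitones, C4→Ab4 falls one short of a major sixth: minor.

m6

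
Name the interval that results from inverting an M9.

First reduce the compound major ninth to its simple form, a major second.
Inverted interval numbers add to nine, so a second pairs with a seventh (2 + 7 = 9).
The quality also flips — major becomes minor — giving a minor seventh.

m7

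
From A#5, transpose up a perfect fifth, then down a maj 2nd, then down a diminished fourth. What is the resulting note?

Up a perfect fifth from A#5: E#6 (7 semitones up).
Down a major second from E#6: D#6 (2 semitones down).
D#6 down a diminished fourth → A##5 (4 semitones).

A##5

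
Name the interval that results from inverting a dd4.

The rule of nine gives the new number: 9 − 4 = 5, so a fourth becomes a fifth.
And doubly diminished becomes doubly augmented under inversion, so we get a doubly augmented fifth.

AA5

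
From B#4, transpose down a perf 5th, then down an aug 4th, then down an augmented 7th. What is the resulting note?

Cb3

Down a perfect fifth from B#4: E#4 (7 semitones down).
E#4 down an augmented fourth → B3 (6 semitones).
An augmented seventh down from B3 is Cb3.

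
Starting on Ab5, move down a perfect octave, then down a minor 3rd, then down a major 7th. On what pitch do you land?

A perfect octave down from Ab5 is Ab4.
Ab4 down a minor third → F4 (3 semitones).
Down a major seventh from F4: Gb3 (11 semitones down).

Gb3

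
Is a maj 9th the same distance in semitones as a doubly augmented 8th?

Both span 14 semitones: a major ninth and a doubly augmented octave are the same chromatic distance.

Yes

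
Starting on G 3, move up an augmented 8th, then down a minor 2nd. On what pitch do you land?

G3 up an augmented octave → G#4 (13 semitones).
G#4 down a minor second → F##4 (1 semitone).

F double-sharp 4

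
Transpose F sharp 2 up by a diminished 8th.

The letter stays F (same as the start), shifted an octave up.
A diminished octave spans 11 semitones, so from F#2 the target pitch is F3.

F 3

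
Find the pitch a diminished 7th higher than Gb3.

Counting seven letter names up from G lands on F.
Moving 9 semitones up from Gb3 (the size of a diminished seventh) reaches Fbb4.

Fbb4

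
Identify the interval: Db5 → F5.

D to F spans three letter names (D-E-F), so the interval is some kind of third.
Db5 to F5 is 4 semitones, matching the major third exactly, so the quality is major.

major third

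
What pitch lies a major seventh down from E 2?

Seven letter names down from E: F.
A major seventh is 11 semitones; 11 semitones down from E2 gives F1.

F 1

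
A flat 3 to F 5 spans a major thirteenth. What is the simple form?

Each octave removed subtracts seven from the number: 13 − 7 = 6.
So a major thirteenth is an octave plus a major sixth. The quality is unchanged.

M6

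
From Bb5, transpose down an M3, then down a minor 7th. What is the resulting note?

Ab4

Down a major third from Bb5: Gb5 (4 semitones down).
A minor seventh down from Gb5 is Ab4.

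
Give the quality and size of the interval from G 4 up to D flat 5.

G to D spans five letter names (G-A-B-C-D) — that makes it a fifth of some quality.
G4 to Db5 spans 6 semitones — one semitone narrower than the perfect fifth (7) — giving a diminished fifth.

diminished fifth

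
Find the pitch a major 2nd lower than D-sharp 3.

C-sharp 3

The second takes the letter from D down to C.
Moving 2 semitones down from D#3 (the size of a major second) reaches C#3.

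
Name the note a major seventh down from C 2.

Seven letter names down from C: D.
A major seventh spans 11 semitones, so from C2 the target pitch is Db1.

D-flat 1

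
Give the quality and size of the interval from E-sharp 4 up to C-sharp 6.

minor thirteenth

E to C spans six letter names (E-F-G-A-B-C), plus an octave, so the interval is some kind of thirteenth.
A major thirteenth would be 21 semitones, but E#4 to C#6 is 20 — one semitone narrower, making it a minor thirteenth.
(Equivalently, a compound minor sixth: a minor sixth plus an octave.)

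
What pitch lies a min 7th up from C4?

Counting seven letter names up from C lands on B.
A minor seventh is 10 semitones; 10 semitones up from C4 gives Bb4.

Bb4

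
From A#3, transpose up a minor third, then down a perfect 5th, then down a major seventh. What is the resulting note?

A#3 up a minor third → C#4 (3 semitones).
Down a perfect fifth from C#4: F#3 (7 semitones down).
F#3 down a major seventh → G2 (11 semitones).

G2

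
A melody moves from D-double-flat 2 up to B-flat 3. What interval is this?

D to B spans six letter names (D-E-F-G-A-B), plus an octave, so the interval is some kind of thirteenth.
Dbb2 to Bb3 spans 22 semitones — one semitone wider than the major thirteenth (21) — giving an augmented thirteenth.
(Equivalently, a compound augmented sixth: an augmented sixth plus an octave.)

augmented 13th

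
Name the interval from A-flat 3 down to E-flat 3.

Descending from Ab3 to Eb3 is the same interval as ascending Eb3 to Ab3.
E to A spans four letter names (E-F-G-A), so the interval is some kind of fourth.
Counting semitones, Eb3→Ab3 is 5, which is the perfect fourth.

perfect 4th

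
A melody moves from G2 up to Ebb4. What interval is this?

d13

G to E spans six letter names (G-A-B-C-D-E), plus an octave, so the interval is some kind of thirteenth.
The major thirteenth is 21 semitones; here we have 19, two semitones narrower: diminished.
(Equivalently, a compound diminished sixth: a diminished sixth plus an octave.)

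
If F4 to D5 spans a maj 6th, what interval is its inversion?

m3

The rule of nine gives the new number: 9 − 6 = 3, so a sixth becomes a third.
And major becomes minor under inversion, so we get a minor third.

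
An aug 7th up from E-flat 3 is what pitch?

D-sharp 4

Counting seven letter names up from E lands on D.
Moving 12 semitones up from Eb3 (the size of an augmented seventh) reaches D#4.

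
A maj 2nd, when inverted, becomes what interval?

m7

Interval numbers invert to sum to nine: 2 + 7 = 9, so a second inverts to a seventh.
Quality inverts too: major becomes minor. That makes the inversion a minor seventh.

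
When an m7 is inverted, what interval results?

major 2nd

The rule of nine gives the new number: 9 − 7 = 2, so a seventh becomes a second.
The quality also flips — minor becomes major — giving a major second.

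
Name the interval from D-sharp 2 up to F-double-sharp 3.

M10

D to F spans three letter names (D-E-F), plus an octave, so the interval is some kind of tenth.
D#2 to F##3 is 16 semitones, matching the major tenth exactly, so the quality is major.
(Equivalently, a compound major third: a major third plus an octave.)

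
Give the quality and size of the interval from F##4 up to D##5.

F to D spans six letter names (F-G-A-B-C-D): a sixth.
Counting semitones, F##4→D##5 is 9, which is the major sixth.

major 6th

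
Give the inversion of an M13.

First reduce the compound major thirteenth to its simple form, a major sixth.
Inverted interval numbers add to nine, so a sixth pairs with a third (6 + 3 = 9).
The quality also flips — major becomes minor — giving a minor third.

minor third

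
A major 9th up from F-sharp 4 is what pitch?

The ninth's letter: F up two letter names plus an octave → G.
Moving 14 semitones up from F#4 (the size of a major ninth) reaches G#5.

G-sharp 5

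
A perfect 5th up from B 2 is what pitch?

F-sharp 3

Counting five letter names up from B lands on F.
Moving 7 semitones up from B2 (the size of a perfect fifth) reaches F#3.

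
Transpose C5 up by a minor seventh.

Bb5

Counting seven letter names up from C lands on B.
A minor seventh is 10 semitones; 10 semitones up from C5 gives Bb5.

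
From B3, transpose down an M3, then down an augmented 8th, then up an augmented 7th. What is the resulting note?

A major third down from B3 is G3.
An augmented octave down from G3 is Gb2.
Gb2 up an augmented seventh → F#3 (12 semitones).

F#3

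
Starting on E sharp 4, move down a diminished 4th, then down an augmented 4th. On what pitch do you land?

A diminished fourth down from E#4 is B##3.
An augmented fourth down from B##3 is F##3.

F double-sharp 3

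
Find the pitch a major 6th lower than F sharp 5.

A 4

The sixth takes the letter from F down to A.
Moving 9 semitones down from F#5 (the size of a major sixth) reaches A4.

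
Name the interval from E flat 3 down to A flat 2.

Descending from Eb3 to Ab2 is the same interval as ascending Ab2 to Eb3.
A to E spans five letter names (A-B-C-D-E), so the interval is some kind of fifth.
Ab2 to Eb3 is 7 semitones, matching the perfect fifth exactly, so the quality is perfect.

perfect 5th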